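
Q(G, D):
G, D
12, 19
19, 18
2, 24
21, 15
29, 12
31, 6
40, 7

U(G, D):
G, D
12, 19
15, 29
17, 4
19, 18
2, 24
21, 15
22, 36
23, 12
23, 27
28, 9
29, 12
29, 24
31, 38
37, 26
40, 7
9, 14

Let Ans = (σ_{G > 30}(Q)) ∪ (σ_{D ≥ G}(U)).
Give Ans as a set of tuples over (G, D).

Selection G > 30: {(31, 6), (40, 7)}
Selection D ≥ G: {(12, 19), (15, 29), (2, 24), (22, 36), (23, 27), (31, 38), (9, 14)}
Set union of the two operands is {(12, 19), (15, 29), (2, 24), (22, 36), (23, 27), (31, 38), (31, 6), (40, 7), (9, 14)}.

{(12, 19), (15, 29), (2, 24), (22, 36), (23, 27), (31, 38), (31, 6), (40, 7), (9, 14)}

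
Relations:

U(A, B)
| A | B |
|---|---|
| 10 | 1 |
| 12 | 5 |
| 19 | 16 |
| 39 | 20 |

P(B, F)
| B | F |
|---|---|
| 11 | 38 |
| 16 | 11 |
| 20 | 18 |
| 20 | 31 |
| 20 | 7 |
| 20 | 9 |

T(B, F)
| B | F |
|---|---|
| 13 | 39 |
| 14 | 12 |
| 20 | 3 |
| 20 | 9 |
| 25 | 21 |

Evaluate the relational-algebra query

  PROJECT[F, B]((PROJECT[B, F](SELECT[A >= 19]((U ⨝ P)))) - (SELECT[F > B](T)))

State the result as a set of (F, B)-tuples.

U ⋈ P (natural join on B): {(19, 16, 11), (39, 20, 18), (39, 20, 31), (39, 20, 7), (39, 20, 9)}
σ[A >= 19]: keep tuples satisfying A >= 19 → {(19, 16, 11), (39, 20, 18), (39, 20, 31), (39, 20, 7), (39, 20, 9)}
Projecting to B, F: {(16, 11), (20, 18), (20, 31), (20, 7), (20, 9)}
σ[F > B]: keep tuples satisfying F > B → {(13, 39)}
Taking the difference: {(16, 11), (20, 18), (20, 31), (20, 7), (20, 9)}
Projecting to F, B: {(11, 16), (18, 20), (31, 20), (7, 20), (9, 20)}

{(11, 16), (18, 20), (31, 20), (7, 20), (9, 20)}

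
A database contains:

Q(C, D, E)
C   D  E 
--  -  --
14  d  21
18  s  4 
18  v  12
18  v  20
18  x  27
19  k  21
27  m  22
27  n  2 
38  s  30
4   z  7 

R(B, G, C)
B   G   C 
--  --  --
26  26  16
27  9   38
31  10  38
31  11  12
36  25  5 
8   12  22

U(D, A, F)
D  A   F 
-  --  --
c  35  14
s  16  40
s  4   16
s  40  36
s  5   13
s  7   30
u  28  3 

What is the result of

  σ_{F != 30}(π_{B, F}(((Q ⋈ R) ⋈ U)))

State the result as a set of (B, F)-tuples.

Joining Q and R on C yields {(38, s, 30, 27, 9), (38, s, 30, 31, 10)}.
Joining (Q ⋈ R) and U on D yields {(38, s, 30, 27, 9, 16, 40), (38, s, 30, 27, 9, 4, 16), (38, s, 30, 27, 9, 40, 36), (38, s, 30, 27, 9, 5, 13), (38, s, 30, 27, 9, 7, 30), (38, s, 30, 31, 10, 16, 40), (38, s, 30, 31, 10, 4, 16), (38, s, 30, 31, 10, 40, 36), (38, s, 30, 31, 10, 5, 13), (38, s, 30, 31, 10, 7, 30)}.
Projecting to B, F: {(27, 13), (27, 16), (27, 30), (27, 36), (27, 40), (31, 13), (31, 16), (31, 30), (31, 36), (31, 40)}
Apply σ_{F != 30}; surviving tuples: {(27, 13), (27, 16), (27, 36), (27, 40), (31, 13), (31, 16), (31, 36), (31, 40)}

{(27, 13), (27, 16), (27, 36), (27, 40), (31, 13), (31, 16), (31, 36), (31, 40)}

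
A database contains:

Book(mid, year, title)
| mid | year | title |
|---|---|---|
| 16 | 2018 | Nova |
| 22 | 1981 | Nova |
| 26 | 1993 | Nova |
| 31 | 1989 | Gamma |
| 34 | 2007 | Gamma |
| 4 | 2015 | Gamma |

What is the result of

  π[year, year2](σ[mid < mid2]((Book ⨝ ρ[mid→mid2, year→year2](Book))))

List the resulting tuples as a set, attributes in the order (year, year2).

{(1981, 1993), (1989, 2007), (2015, 1989), (2015, 2007), (2018, 1981), (2018, 1993)}

ρ[mid→mid2, year→year2]: schema becomes (mid2, year2, title); tuples unchanged.
Book ⋈ ρ[mid→mid2, year→year2](Book) (natural join on title): {(16, 2018, Nova, 16, 2018), (16, 2018, Nova, 22, 1981), (16, 2018, Nova, 26, 1993), (22, 1981, Nova, 16, 2018), (22, 1981, Nova, 22, 1981), (22, 1981, Nova, 26, 1993), (26, 1993, Nova, 16, 2018), (26, 1993, Nova, 22, 1981), (26, 1993, Nova, 26, 1993), (31, 1989, Gamma, 31, 1989), (31, 1989, Gamma, 34, 2007), (31, 1989, Gamma, 4, 2015), (34, 2007, Gamma, 31, 1989), (34, 2007, Gamma, 34, 2007), (34, 2007, Gamma, 4, 2015), (4, 2015, Gamma, 31, 1989), (4, 2015, Gamma, 34, 2007), (4, 2015, Gamma, 4, 2015)}
Apply σ_{mid < mid2}; surviving tuples: {(16, 2018, Nova, 22, 1981), (16, 2018, Nova, 26, 1993), (22, 1981, Nova, 26, 1993), (31, 1989, Gamma, 34, 2007), (4, 2015, Gamma, 31, 1989), (4, 2015, Gamma, 34, 2007)}
Projecting to year, year2: {(1981, 1993), (1989, 2007), (2015, 1989), (2015, 2007), (2018, 1981), (2018, 1993)}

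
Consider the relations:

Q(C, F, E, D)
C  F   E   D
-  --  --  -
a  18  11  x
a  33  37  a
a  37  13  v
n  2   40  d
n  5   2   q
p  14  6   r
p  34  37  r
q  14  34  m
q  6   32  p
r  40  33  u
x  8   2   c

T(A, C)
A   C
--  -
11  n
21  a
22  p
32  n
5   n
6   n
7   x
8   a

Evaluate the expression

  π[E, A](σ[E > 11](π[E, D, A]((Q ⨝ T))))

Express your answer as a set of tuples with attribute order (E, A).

{(13, 21), (13, 8), (37, 21), (37, 22), (37, 8), (40, 11), (40, 32), (40, 5), (40, 6)}

Joining Q and T on C yields {(a, 18, 11, x, 21), (a, 18, 11, x, 8), (a, 33, 37, a, 21), (a, 33, 37, a, 8), (a, 37, 13, v, 21), (a, 37, 13, v, 8), (n, 2, 40, d, 11), (n, 2, 40, d, 32), (n, 2, 40, d, 5), (n, 2, 40, d, 6), (n, 5, 2, q, 11), (n, 5, 2, q, 32), (n, 5, 2, q, 5), (n, 5, 2, q, 6), (p, 14, 6, r, 22), (p, 34, 37, r, 22), (x, 8, 2, c, 7)}.
π[E, D, A]: project onto (E, D, A) → {(11, x, 21), (11, x, 8), (13, v, 21), (13, v, 8), (2, c, 7), (2, q, 11), (2, q, 32), (2, q, 5), (2, q, 6), (37, a, 21), (37, a, 8), (37, r, 22), (40, d, 11), (40, d, 32), (40, d, 5), (40, d, 6), (6, r, 22)}
Selection E > 11: {(13, v, 21), (13, v, 8), (37, a, 21), (37, a, 8), (37, r, 22), (40, d, 11), (40, d, 32), (40, d, 5), (40, d, 6)}
π[E, A]: project onto (E, A) → {(13, 21), (13, 8), (37, 21), (37, 22), (37, 8), (40, 11), (40, 32), (40, 5), (40, 6)}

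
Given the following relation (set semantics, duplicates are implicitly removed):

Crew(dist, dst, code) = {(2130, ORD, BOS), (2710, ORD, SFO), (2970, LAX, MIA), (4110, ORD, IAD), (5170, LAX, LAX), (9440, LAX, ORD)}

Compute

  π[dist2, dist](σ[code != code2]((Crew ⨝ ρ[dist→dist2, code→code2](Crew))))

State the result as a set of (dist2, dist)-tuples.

{(2130, 2710), (2130, 4110), (2710, 2130), (2710, 4110), (2970, 5170), (2970, 9440), (4110, 2130), (4110, 2710), (5170, 2970), (5170, 9440), (9440, 2970), (9440, 5170)}

ρ[dist→dist2, code→code2]: schema becomes (dist2, dst, code2); tuples unchanged.
Joining Crew and ρ[dist→dist2, code→code2](Crew) on dst yields {(2130, ORD, BOS, 2130, BOS), (2130, ORD, BOS, 2710, SFO), (2130, ORD, BOS, 4110, IAD), (2710, ORD, SFO, 2130, BOS), (2710, ORD, SFO, 2710, SFO), (2710, ORD, SFO, 4110, IAD), (2970, LAX, MIA, 2970, MIA), (2970, LAX, MIA, 5170, LAX), (2970, LAX, MIA, 9440, ORD), (4110, ORD, IAD, 2130, BOS), (4110, ORD, IAD, 2710, SFO), (4110, ORD, IAD, 4110, IAD), (5170, LAX, LAX, 2970, MIA), (5170, LAX, LAX, 5170, LAX), (5170, LAX, LAX, 9440, ORD), (9440, LAX, ORD, 2970, MIA), (9440, LAX, ORD, 5170, LAX), (9440, LAX, ORD, 9440, ORD)}.
Selection code != code2: {(2130, ORD, BOS, 2710, SFO), (2130, ORD, BOS, 4110, IAD), (2710, ORD, SFO, 2130, BOS), (2710, ORD, SFO, 4110, IAD), (2970, LAX, MIA, 5170, LAX), (2970, LAX, MIA, 9440, ORD), (4110, ORD, IAD, 2130, BOS), (4110, ORD, IAD, 2710, SFO), (5170, LAX, LAX, 2970, MIA), (5170, LAX, LAX, 9440, ORD), (9440, LAX, ORD, 2970, MIA), (9440, LAX, ORD, 5170, LAX)}
π_{dist2, dist} gives {(2130, 2710), (2130, 4110), (2710, 2130), (2710, 4110), (2970, 5170), (2970, 9440), (4110, 2130), (4110, 2710), (5170, 2970), (5170, 9440), (9440, 2970), (9440, 5170)}.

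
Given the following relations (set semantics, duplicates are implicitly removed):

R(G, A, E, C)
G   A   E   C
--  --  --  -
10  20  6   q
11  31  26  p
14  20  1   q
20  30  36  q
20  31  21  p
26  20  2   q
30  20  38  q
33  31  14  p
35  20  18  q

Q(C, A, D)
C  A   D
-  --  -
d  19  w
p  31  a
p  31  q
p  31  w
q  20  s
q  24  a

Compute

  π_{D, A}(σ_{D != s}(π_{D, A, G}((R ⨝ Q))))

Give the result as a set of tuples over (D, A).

Natural join on A, C: {(10, 20, 6, q, s), (11, 31, 26, p, a), (11, 31, 26, p, q), (11, 31, 26, p, w), (14, 20, 1, q, s), (20, 31, 21, p, a), (20, 31, 21, p, q), (20, 31, 21, p, w), (26, 20, 2, q, s), (30, 20, 38, q, s), (33, 31, 14, p, a), (33, 31, 14, p, q), (33, 31, 14, p, w), (35, 20, 18, q, s)}
π[D, A, G]: project onto (D, A, G) → {(a, 31, 11), (a, 31, 20), (a, 31, 33), (q, 31, 11), (q, 31, 20), (q, 31, 33), (s, 20, 10), (s, 20, 14), (s, 20, 26), (s, 20, 30), (s, 20, 35), (w, 31, 11), (w, 31, 20), (w, 31, 33)}
Filtering on D != s leaves {(a, 31, 11), (a, 31, 20), (a, 31, 33), (q, 31, 11), (q, 31, 20), (q, 31, 33), (w, 31, 11), (w, 31, 20), (w, 31, 33)}.
π[D, A]: project onto (D, A) (6 duplicate(s) eliminated) → {(a, 31), (q, 31), (w, 31)}

{(a, 31), (q, 31), (w, 31)}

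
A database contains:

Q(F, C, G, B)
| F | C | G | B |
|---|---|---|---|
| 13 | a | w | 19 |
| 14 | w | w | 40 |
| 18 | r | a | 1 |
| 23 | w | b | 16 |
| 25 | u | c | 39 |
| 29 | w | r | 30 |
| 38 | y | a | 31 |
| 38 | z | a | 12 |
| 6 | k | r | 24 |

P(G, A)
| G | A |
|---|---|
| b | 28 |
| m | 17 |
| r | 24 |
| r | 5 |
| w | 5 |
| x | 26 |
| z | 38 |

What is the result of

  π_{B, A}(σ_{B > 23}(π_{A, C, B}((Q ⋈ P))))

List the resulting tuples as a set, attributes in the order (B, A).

Natural join on G: {(13, a, w, 19, 5), (14, w, w, 40, 5), (23, w, b, 16, 28), (29, w, r, 30, 24), (29, w, r, 30, 5), (6, k, r, 24, 24), (6, k, r, 24, 5)}
Projecting to A, C, B: {(24, k, 24), (24, w, 30), (28, w, 16), (5, a, 19), (5, k, 24), (5, w, 30), (5, w, 40)}
Filtering on B > 23 leaves {(24, k, 24), (24, w, 30), (5, k, 24), (5, w, 30), (5, w, 40)}.
Projecting to B, A: {(24, 24), (24, 5), (30, 24), (30, 5), (40, 5)}

{(24, 24), (24, 5), (30, 24), (30, 5), (40, 5)}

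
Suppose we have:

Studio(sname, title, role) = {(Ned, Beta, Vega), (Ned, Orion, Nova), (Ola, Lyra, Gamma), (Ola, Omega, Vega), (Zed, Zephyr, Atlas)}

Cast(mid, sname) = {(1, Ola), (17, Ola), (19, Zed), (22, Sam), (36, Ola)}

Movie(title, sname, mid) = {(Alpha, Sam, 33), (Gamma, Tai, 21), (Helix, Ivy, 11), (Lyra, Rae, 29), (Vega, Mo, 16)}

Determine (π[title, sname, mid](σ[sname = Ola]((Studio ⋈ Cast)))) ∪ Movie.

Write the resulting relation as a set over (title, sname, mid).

{(Alpha, Sam, 33), (Gamma, Tai, 21), (Helix, Ivy, 11), (Lyra, Ola, 1), (Lyra, Ola, 17), (Lyra, Ola, 36), (Lyra, Rae, 29), (Omega, Ola, 1), (Omega, Ola, 17), (Omega, Ola, 36), (Vega, Mo, 16)}

Natural join on sname: {(Ola, Lyra, Gamma, 1), (Ola, Lyra, Gamma, 17), (Ola, Lyra, Gamma, 36), (Ola, Omega, Vega, 1), (Ola, Omega, Vega, 17), (Ola, Omega, Vega, 36), (Zed, Zephyr, Atlas, 19)}
Apply σ_{sname = Ola}; surviving tuples: {(Ola, Lyra, Gamma, 1), (Ola, Lyra, Gamma, 17), (Ola, Lyra, Gamma, 36), (Ola, Omega, Vega, 1), (Ola, Omega, Vega, 17), (Ola, Omega, Vega, 36)}
Keep only column(s) title, sname, mid: {(Lyra, Ola, 1), (Lyra, Ola, 17), (Lyra, Ola, 36), (Omega, Ola, 1), (Omega, Ola, 17), (Omega, Ola, 36)}
Union: {(Lyra, Ola, 1), (Lyra, Ola, 17), (Lyra, Ola, 36), (Omega, Ola, 1), (Omega, Ola, 17), (Omega, Ola, 36)} with {(Alpha, Sam, 33), (Gamma, Tai, 21), (Helix, Ivy, 11), (Lyra, Rae, 29), (Vega, Mo, 16)} → {(Alpha, Sam, 33), (Gamma, Tai, 21), (Helix, Ivy, 11), (Lyra, Ola, 1), (Lyra, Ola, 17), (Lyra, Ola, 36), (Lyra, Rae, 29), (Omega, Ola, 1), (Omega, Ola, 17), (Omega, Ola, 36), (Vega, Mo, 16)}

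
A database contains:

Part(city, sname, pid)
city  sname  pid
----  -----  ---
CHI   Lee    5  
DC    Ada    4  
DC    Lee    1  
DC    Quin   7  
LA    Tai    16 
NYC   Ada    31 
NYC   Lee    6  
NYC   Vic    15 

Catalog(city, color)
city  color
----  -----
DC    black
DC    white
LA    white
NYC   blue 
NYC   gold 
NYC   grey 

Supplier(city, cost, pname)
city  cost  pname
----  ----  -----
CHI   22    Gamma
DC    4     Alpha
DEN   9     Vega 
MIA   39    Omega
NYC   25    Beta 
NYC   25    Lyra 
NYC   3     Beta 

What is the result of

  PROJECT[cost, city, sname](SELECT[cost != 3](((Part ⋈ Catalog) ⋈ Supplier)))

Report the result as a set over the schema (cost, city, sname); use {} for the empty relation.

{(25, NYC, Ada), (25, NYC, Lee), (25, NYC, Vic), (4, DC, Ada), (4, DC, Lee), (4, DC, Quin)}

Part ⋈ Catalog (natural join on city): {(DC, Ada, 4, black), (DC, Ada, 4, white), (DC, Lee, 1, black), (DC, Lee, 1, white), (DC, Quin, 7, black), (DC, Quin, 7, white), (LA, Tai, 16, white), (NYC, Ada, 31, blue), (NYC, Ada, 31, gold), (NYC, Ada, 31, grey), (NYC, Lee, 6, blue), (NYC, Lee, 6, gold), (NYC, Lee, 6, grey), (NYC, Vic, 15, blue), (NYC, Vic, 15, gold), (NYC, Vic, 15, grey)}
(Part ⋈ Catalog) ⋈ Supplier (natural join on city): {(DC, Ada, 4, black, 4, Alpha), (DC, Ada, 4, white, 4, Alpha), (DC, Lee, 1, black, 4, Alpha), (DC, Lee, 1, white, 4, Alpha), (DC, Quin, 7, black, 4, Alpha), (DC, Quin, 7, white, 4, Alpha), (NYC, Ada, 31, blue, 25, Beta), (NYC, Ada, 31, blue, 25, Lyra), (NYC, Ada, 31, blue, 3, Beta), (NYC, Ada, 31, gold, 25, Beta), (NYC, Ada, 31, gold, 25, Lyra), (NYC, Ada, 31, gold, 3, Beta), (NYC, Ada, 31, grey, 25, Beta), (NYC, Ada, 31, grey, 25, Lyra), (NYC, Ada, 31, grey, 3, Beta), (NYC, Lee, 6, blue, 25, Beta), (NYC, Lee, 6, blue, 25, Lyra), (NYC, Lee, 6, blue, 3, Beta), (NYC, Lee, 6, gold, 25, Beta), (NYC, Lee, 6, gold, 25, Lyra), (NYC, Lee, 6, gold, 3, Beta), (NYC, Lee, 6, grey, 25, Beta), (NYC, Lee, 6, grey, 25, Lyra), (NYC, Lee, 6, grey, 3, Beta), (NYC, Vic, 15, blue, 25, Beta), (NYC, Vic, 15, blue, 25, Lyra), (NYC, Vic, 15, blue, 3, Beta), (NYC, Vic, 15, gold, 25, Beta), (NYC, Vic, 15, gold, 25, Lyra), (NYC, Vic, 15, gold, 3, Beta), (NYC, Vic, 15, grey, 25, Beta), (NYC, Vic, 15, grey, 25, Lyra), (NYC, Vic, 15, grey, 3, Beta)}
Filtering on cost != 3 leaves {(DC, Ada, 4, black, 4, Alpha), (DC, Ada, 4, white, 4, Alpha), (DC, Lee, 1, black, 4, Alpha), (DC, Lee, 1, white, 4, Alpha), (DC, Quin, 7, black, 4, Alpha), (DC, Quin, 7, white, 4, Alpha), (NYC, Ada, 31, blue, 25, Beta), (NYC, Ada, 31, blue, 25, Lyra), (NYC, Ada, 31, gold, 25, Beta), (NYC, Ada, 31, gold, 25, Lyra), (NYC, Ada, 31, grey, 25, Beta), (NYC, Ada, 31, grey, 25, Lyra), (NYC, Lee, 6, blue, 25, Beta), (NYC, Lee, 6, blue, 25, Lyra), (NYC, Lee, 6, gold, 25, Beta), (NYC, Lee, 6, gold, 25, Lyra), (NYC, Lee, 6, grey, 25, Beta), (NYC, Lee, 6, grey, 25, Lyra), (NYC, Vic, 15, blue, 25, Beta), (NYC, Vic, 15, blue, 25, Lyra), (NYC, Vic, 15, gold, 25, Beta), (NYC, Vic, 15, gold, 25, Lyra), (NYC, Vic, 15, grey, 25, Beta), (NYC, Vic, 15, grey, 25, Lyra)}.
π_{cost, city, sname} gives {(25, NYC, Ada), (25, NYC, Lee), (25, NYC, Vic), (4, DC, Ada), (4, DC, Lee), (4, DC, Quin)} (18 duplicate(s) eliminated).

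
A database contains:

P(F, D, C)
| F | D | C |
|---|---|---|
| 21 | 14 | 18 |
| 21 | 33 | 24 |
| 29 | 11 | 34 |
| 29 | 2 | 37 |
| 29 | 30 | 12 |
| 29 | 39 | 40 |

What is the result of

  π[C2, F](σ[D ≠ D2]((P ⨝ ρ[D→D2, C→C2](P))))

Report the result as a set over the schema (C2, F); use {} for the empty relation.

ρ[D→D2, C→C2]: schema becomes (F, D2, C2); tuples unchanged.
P ⋈ ρ[D→D2, C→C2](P) (natural join on F): {(21, 14, 18, 14, 18), (21, 14, 18, 33, 24), (21, 33, 24, 14, 18), (21, 33, 24, 33, 24), (29, 11, 34, 11, 34), (29, 11, 34, 2, 37), (29, 11, 34, 30, 12), (29, 11, 34, 39, 40), (29, 2, 37, 11, 34), (29, 2, 37, 2, 37), (29, 2, 37, 30, 12), (29, 2, 37, 39, 40), (29, 30, 12, 11, 34), (29, 30, 12, 2, 37), (29, 30, 12, 30, 12), (29, 30, 12, 39, 40), (29, 39, 40, 11, 34), (29, 39, 40, 2, 37), (29, 39, 40, 30, 12), (29, 39, 40, 39, 40)}
Filtering on D ≠ D2 leaves {(21, 14, 18, 33, 24), (21, 33, 24, 14, 18), (29, 11, 34, 2, 37), (29, 11, 34, 30, 12), (29, 11, 34, 39, 40), (29, 2, 37, 11, 34), (29, 2, 37, 30, 12), (29, 2, 37, 39, 40), (29, 30, 12, 11, 34), (29, 30, 12, 2, 37), (29, 30, 12, 39, 40), (29, 39, 40, 11, 34), (29, 39, 40, 2, 37), (29, 39, 40, 30, 12)}.
Keep only column(s) C2, F (8 duplicate(s) eliminated): {(12, 29), (18, 21), (24, 21), (34, 29), (37, 29), (40, 29)}

{(12, 29), (18, 21), (24, 21), (34, 29), (37, 29), (40, 29)}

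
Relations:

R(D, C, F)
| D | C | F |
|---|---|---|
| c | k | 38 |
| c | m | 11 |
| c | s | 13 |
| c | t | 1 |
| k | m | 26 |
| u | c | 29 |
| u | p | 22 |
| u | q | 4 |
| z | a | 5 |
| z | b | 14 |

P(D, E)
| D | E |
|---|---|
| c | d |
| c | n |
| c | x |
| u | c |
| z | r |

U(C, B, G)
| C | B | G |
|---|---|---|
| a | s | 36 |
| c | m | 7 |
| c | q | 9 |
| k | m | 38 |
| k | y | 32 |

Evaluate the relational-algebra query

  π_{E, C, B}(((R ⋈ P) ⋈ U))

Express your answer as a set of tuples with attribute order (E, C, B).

R ⋈ P (natural join on D): {(c, k, 38, d), (c, k, 38, n), (c, k, 38, x), (c, m, 11, d), (c, m, 11, n), (c, m, 11, x), (c, s, 13, d), (c, s, 13, n), (c, s, 13, x), (c, t, 1, d), (c, t, 1, n), (c, t, 1, x), (u, c, 29, c), (u, p, 22, c), (u, q, 4, c), (z, a, 5, r), (z, b, 14, r)}
(R ⋈ P) ⋈ U (natural join on C): {(c, k, 38, d, m, 38), (c, k, 38, d, y, 32), (c, k, 38, n, m, 38), (c, k, 38, n, y, 32), (c, k, 38, x, m, 38), (c, k, 38, x, y, 32), (u, c, 29, c, m, 7), (u, c, 29, c, q, 9), (z, a, 5, r, s, 36)}
Keep only column(s) E, C, B: {(c, c, m), (c, c, q), (d, k, m), (d, k, y), (n, k, m), (n, k, y), (r, a, s), (x, k, m), (x, k, y)}

{(c, c, m), (c, c, q), (d, k, m), (d, k, y), (n, k, m), (n, k, y), (r, a, s), (x, k, m), (x, k, y)}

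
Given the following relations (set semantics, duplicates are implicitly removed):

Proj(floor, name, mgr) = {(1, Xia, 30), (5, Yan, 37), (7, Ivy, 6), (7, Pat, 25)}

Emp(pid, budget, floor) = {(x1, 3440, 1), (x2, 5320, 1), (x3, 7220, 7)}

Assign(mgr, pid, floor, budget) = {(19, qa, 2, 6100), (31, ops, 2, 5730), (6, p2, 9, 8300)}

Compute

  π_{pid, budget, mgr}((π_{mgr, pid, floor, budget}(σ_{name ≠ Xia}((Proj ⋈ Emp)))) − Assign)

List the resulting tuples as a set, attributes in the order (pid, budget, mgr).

{(x3, 7220, 25), (x3, 7220, 6)}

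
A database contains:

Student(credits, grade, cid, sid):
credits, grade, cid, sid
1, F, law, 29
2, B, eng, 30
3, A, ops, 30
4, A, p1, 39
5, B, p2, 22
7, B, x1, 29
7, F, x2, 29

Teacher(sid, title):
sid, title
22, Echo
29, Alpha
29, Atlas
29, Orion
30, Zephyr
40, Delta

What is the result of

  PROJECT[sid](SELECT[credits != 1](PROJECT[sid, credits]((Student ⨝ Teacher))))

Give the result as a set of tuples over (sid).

{22, 29, 30}

Joining Student and Teacher on sid yields {(1, F, law, 29, Alpha), (1, F, law, 29, Atlas), (1, F, law, 29, Orion), (2, B, eng, 30, Zephyr), (3, A, ops, 30, Zephyr), (5, B, p2, 22, Echo), (7, B, x1, 29, Alpha), (7, B, x1, 29, Atlas), (7, B, x1, 29, Orion), (7, F, x2, 29, Alpha), (7, F, x2, 29, Atlas), (7, F, x2, 29, Orion)}.
Projecting to sid, credits (7 duplicate(s) eliminated): {(22, 5), (29, 1), (29, 7), (30, 2), (30, 3)}
Selection credits != 1: {(22, 5), (29, 7), (30, 2), (30, 3)}
Projecting to sid (1 duplicate(s) eliminated): {22, 29, 30}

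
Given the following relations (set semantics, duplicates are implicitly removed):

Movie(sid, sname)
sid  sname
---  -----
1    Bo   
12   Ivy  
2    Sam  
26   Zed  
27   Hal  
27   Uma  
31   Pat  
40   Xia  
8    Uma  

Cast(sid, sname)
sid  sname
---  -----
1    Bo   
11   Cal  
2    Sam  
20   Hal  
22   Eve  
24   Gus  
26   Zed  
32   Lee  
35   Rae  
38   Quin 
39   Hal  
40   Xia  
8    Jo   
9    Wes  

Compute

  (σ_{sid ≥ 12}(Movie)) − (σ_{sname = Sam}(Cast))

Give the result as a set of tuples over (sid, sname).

{(12, Ivy), (26, Zed), (27, Hal), (27, Uma), (31, Pat), (40, Xia)}

σ[sid ≥ 12]: keep tuples satisfying sid ≥ 12 → {(12, Ivy), (26, Zed), (27, Hal), (27, Uma), (31, Pat), (40, Xia)}
σ[sname = Sam]: keep tuples satisfying sname = Sam → {(2, Sam)}
Set difference of the two operands is {(12, Ivy), (26, Zed), (27, Hal), (27, Uma), (31, Pat), (40, Xia)}.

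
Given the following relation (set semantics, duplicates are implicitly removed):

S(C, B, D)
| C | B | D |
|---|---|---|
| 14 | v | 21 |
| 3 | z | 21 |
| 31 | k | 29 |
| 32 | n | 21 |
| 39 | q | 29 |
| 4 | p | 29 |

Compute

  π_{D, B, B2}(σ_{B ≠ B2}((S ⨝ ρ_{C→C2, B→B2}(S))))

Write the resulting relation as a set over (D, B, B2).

{(21, n, v), (21, n, z), (21, v, n), (21, v, z), (21, z, n), (21, z, v), (29, k, p), (29, k, q), (29, p, k), (29, p, q), (29, q, k), (29, q, p)}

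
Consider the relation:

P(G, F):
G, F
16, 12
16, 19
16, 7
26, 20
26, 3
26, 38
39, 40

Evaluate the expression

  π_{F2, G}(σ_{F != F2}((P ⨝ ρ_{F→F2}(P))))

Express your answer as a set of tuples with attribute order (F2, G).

ρ[F→F2]: schema becomes (G, F2); tuples unchanged.
Natural join on G: {(16, 12, 12), (16, 12, 19), (16, 12, 7), (16, 19, 12), (16, 19, 19), (16, 19, 7), (16, 7, 12), (16, 7, 19), (16, 7, 7), (26, 20, 20), (26, 20, 3), (26, 20, 38), (26, 3, 20), (26, 3, 3), (26, 3, 38), (26, 38, 20), (26, 38, 3), (26, 38, 38), (39, 40, 40)}
Apply σ_{F != F2}; surviving tuples: {(16, 12, 19), (16, 12, 7), (16, 19, 12), (16, 19, 7), (16, 7, 12), (16, 7, 19), (26, 20, 3), (26, 20, 38), (26, 3, 20), (26, 3, 38), (26, 38, 20), (26, 38, 3)}
π[F2, G]: project onto (F2, G) (6 duplicate(s) eliminated) → {(12, 16), (19, 16), (20, 26), (3, 26), (38, 26), (7, 16)}

{(12, 16), (19, 16), (20, 26), (3, 26), (38, 26), (7, 16)}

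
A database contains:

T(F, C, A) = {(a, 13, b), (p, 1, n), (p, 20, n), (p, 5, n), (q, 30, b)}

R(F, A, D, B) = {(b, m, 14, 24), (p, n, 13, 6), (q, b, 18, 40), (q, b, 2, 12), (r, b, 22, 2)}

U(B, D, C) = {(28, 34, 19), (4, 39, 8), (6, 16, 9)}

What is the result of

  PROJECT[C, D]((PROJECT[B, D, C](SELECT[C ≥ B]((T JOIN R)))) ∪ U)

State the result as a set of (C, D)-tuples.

Natural join on F, A: {(p, 1, n, 13, 6), (p, 20, n, 13, 6), (p, 5, n, 13, 6), (q, 30, b, 18, 40), (q, 30, b, 2, 12)}
σ[C ≥ B]: keep tuples satisfying C ≥ B → {(p, 20, n, 13, 6), (q, 30, b, 2, 12)}
π_{B, D, C} gives {(12, 2, 30), (6, 13, 20)}.
Union: {(12, 2, 30), (6, 13, 20)} with {(28, 34, 19), (4, 39, 8), (6, 16, 9)} → {(12, 2, 30), (28, 34, 19), (4, 39, 8), (6, 13, 20), (6, 16, 9)}
π_{C, D} gives {(19, 34), (20, 13), (30, 2), (8, 39), (9, 16)}.

{(19, 34), (20, 13), (30, 2), (8, 39), (9, 16)}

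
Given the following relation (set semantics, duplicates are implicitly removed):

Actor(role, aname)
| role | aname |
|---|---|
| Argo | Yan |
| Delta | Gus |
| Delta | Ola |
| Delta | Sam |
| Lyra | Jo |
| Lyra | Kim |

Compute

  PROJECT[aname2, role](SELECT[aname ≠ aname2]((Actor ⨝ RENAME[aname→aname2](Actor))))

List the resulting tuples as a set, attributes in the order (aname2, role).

{(Gus, Delta), (Jo, Lyra), (Kim, Lyra), (Ola, Delta), (Sam, Delta)}

ρ[aname→aname2]: schema becomes (role, aname2); tuples unchanged.
Joining Actor and RENAME[aname→aname2](Actor) on role yields {(Argo, Yan, Yan), (Delta, Gus, Gus), (Delta, Gus, Ola), (Delta, Gus, Sam), (Delta, Ola, Gus), (Delta, Ola, Ola), (Delta, Ola, Sam), (Delta, Sam, Gus), (Delta, Sam, Ola), (Delta, Sam, Sam), (Lyra, Jo, Jo), (Lyra, Jo, Kim), (Lyra, Kim, Jo), (Lyra, Kim, Kim)}.
Apply σ_{aname ≠ aname2}; surviving tuples: {(Delta, Gus, Ola), (Delta, Gus, Sam), (Delta, Ola, Gus), (Delta, Ola, Sam), (Delta, Sam, Gus), (Delta, Sam, Ola), (Lyra, Jo, Kim), (Lyra, Kim, Jo)}
Keep only column(s) aname2, role (3 duplicate(s) eliminated): {(Gus, Delta), (Jo, Lyra), (Kim, Lyra), (Ola, Delta), (Sam, Delta)}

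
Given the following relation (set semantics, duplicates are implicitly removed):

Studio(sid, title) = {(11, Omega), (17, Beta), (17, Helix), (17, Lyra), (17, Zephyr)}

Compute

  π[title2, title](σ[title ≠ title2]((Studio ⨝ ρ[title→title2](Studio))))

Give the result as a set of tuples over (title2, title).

{(Beta, Helix), (Beta, Lyra), (Beta, Zephyr), (Helix, Beta), (Helix, Lyra), (Helix, Zephyr), (Lyra, Beta), (Lyra, Helix), (Lyra, Zephyr), (Zephyr, Beta), (Zephyr, Helix), (Zephyr, Lyra)}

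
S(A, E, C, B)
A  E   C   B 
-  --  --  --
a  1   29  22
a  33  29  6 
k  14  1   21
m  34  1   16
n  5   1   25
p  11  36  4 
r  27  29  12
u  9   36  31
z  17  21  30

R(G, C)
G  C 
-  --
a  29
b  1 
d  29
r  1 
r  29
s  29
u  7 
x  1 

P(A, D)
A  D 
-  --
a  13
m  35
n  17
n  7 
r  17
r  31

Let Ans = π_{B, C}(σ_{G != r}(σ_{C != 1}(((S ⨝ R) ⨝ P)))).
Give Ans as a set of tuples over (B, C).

{(12, 29), (22, 29), (6, 29)}

S ⋈ R (natural join on C): {(a, 1, 29, 22, a), (a, 1, 29, 22, d), (a, 1, 29, 22, r), (a, 1, 29, 22, s), (a, 33, 29, 6, a), (a, 33, 29, 6, d), (a, 33, 29, 6, r), (a, 33, 29, 6, s), (k, 14, 1, 21, b), (k, 14, 1, 21, r), (k, 14, 1, 21, x), (m, 34, 1, 16, b), (m, 34, 1, 16, r), (m, 34, 1, 16, x), (n, 5, 1, 25, b), (n, 5, 1, 25, r), (n, 5, 1, 25, x), (r, 27, 29, 12, a), (r, 27, 29, 12, d), (r, 27, 29, 12, r), (r, 27, 29, 12, s)}
(S ⨝ R) ⋈ P (natural join on A): {(a, 1, 29, 22, a, 13), (a, 1, 29, 22, d, 13), (a, 1, 29, 22, r, 13), (a, 1, 29, 22, s, 13), (a, 33, 29, 6, a, 13), (a, 33, 29, 6, d, 13), (a, 33, 29, 6, r, 13), (a, 33, 29, 6, s, 13), (m, 34, 1, 16, b, 35), (m, 34, 1, 16, r, 35), (m, 34, 1, 16, x, 35), (n, 5, 1, 25, b, 17), (n, 5, 1, 25, b, 7), (n, 5, 1, 25, r, 17), (n, 5, 1, 25, r, 7), (n, 5, 1, 25, x, 17), (n, 5, 1, 25, x, 7), (r, 27, 29, 12, a, 17), (r, 27, 29, 12, a, 31), (r, 27, 29, 12, d, 17), (r, 27, 29, 12, d, 31), (r, 27, 29, 12, r, 17), (r, 27, 29, 12, r, 31), (r, 27, 29, 12, s, 17), (r, 27, 29, 12, s, 31)}
Filtering on C != 1 leaves {(a, 1, 29, 22, a, 13), (a, 1, 29, 22, d, 13), (a, 1, 29, 22, r, 13), (a, 1, 29, 22, s, 13), (a, 33, 29, 6, a, 13), (a, 33, 29, 6, d, 13), (a, 33, 29, 6, r, 13), (a, 33, 29, 6, s, 13), (r, 27, 29, 12, a, 17), (r, 27, 29, 12, a, 31), (r, 27, 29, 12, d, 17), (r, 27, 29, 12, d, 31), (r, 27, 29, 12, r, 17), (r, 27, 29, 12, r, 31), (r, 27, 29, 12, s, 17), (r, 27, 29, 12, s, 31)}.
Filtering on G != r leaves {(a, 1, 29, 22, a, 13), (a, 1, 29, 22, d, 13), (a, 1, 29, 22, s, 13), (a, 33, 29, 6, a, 13), (a, 33, 29, 6, d, 13), (a, 33, 29, 6, s, 13), (r, 27, 29, 12, a, 17), (r, 27, 29, 12, a, 31), (r, 27, 29, 12, d, 17), (r, 27, 29, 12, d, 31), (r, 27, 29, 12, s, 17), (r, 27, 29, 12, s, 31)}.
π[B, C]: project onto (B, C) (9 duplicate(s) eliminated) → {(12, 29), (22, 29), (6, 29)}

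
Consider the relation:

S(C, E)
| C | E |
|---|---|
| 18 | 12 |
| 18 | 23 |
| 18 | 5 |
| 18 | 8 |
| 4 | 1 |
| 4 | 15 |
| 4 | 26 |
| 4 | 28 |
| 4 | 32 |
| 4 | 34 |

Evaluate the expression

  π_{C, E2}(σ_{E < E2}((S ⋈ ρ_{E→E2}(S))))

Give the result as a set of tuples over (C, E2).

ρ[E→E2]: schema becomes (C, E2); tuples unchanged.
Natural join on C: {(18, 12, 12), (18, 12, 23), (18, 12, 5), (18, 12, 8), (18, 23, 12), (18, 23, 23), (18, 23, 5), (18, 23, 8), (18, 5, 12), (18, 5, 23), (18, 5, 5), (18, 5, 8), (18, 8, 12), (18, 8, 23), (18, 8, 5), (18, 8, 8), (4, 1, 1), (4, 1, 15), (4, 1, 26), (4, 1, 28), (4, 1, 32), (4, 1, 34), (4, 15, 1), (4, 15, 15), (4, 15, 26), (4, 15, 28), (4, 15, 32), (4, 15, 34), (4, 26, 1), (4, 26, 15), (4, 26, 26), (4, 26, 28), (4, 26, 32), (4, 26, 34), (4, 28, 1), (4, 28, 15), (4, 28, 26), (4, 28, 28), (4, 28, 32), (4, 28, 34), (4, 32, 1), (4, 32, 15), (4, 32, 26), (4, 32, 28), (4, 32, 32), (4, 32, 34), (4, 34, 1), (4, 34, 15), (4, 34, 26), (4, 34, 28), (4, 34, 32), (4, 34, 34)}
Apply σ_{E < E2}; surviving tuples: {(18, 12, 23), (18, 5, 12), (18, 5, 23), (18, 5, 8), (18, 8, 12), (18, 8, 23), (4, 1, 15), (4, 1, 26), (4, 1, 28), (4, 1, 32), (4, 1, 34), (4, 15, 26), (4, 15, 28), (4, 15, 32), (4, 15, 34), (4, 26, 28), (4, 26, 32), (4, 26, 34), (4, 28, 32), (4, 28, 34), (4, 32, 34)}
Projecting to C, E2 (13 duplicate(s) eliminated): {(18, 12), (18, 23), (18, 8), (4, 15), (4, 26), (4, 28), (4, 32), (4, 34)}

{(18, 12), (18, 23), (18, 8), (4, 15), (4, 26), (4, 28), (4, 32), (4, 34)}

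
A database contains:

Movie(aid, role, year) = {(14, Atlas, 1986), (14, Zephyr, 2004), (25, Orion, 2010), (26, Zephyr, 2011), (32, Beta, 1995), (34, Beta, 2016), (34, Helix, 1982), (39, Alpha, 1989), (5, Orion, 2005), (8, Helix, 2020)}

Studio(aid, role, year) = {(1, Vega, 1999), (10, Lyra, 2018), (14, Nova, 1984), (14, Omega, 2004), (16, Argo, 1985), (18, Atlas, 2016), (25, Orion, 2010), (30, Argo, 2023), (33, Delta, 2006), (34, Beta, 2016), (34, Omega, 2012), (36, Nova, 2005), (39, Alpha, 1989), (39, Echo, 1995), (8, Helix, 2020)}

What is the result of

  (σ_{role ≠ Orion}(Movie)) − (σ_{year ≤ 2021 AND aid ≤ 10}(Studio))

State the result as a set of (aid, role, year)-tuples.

{(14, Atlas, 1986), (14, Zephyr, 2004), (26, Zephyr, 2011), (32, Beta, 1995), (34, Beta, 2016), (34, Helix, 1982), (39, Alpha, 1989)}

σ[role ≠ Orion]: keep tuples satisfying role ≠ Orion → {(14, Atlas, 1986), (14, Zephyr, 2004), (26, Zephyr, 2011), (32, Beta, 1995), (34, Beta, 2016), (34, Helix, 1982), (39, Alpha, 1989), (8, Helix, 2020)}
σ[year ≤ 2021 AND aid ≤ 10]: keep tuples satisfying year ≤ 2021 AND aid ≤ 10 → {(1, Vega, 1999), (10, Lyra, 2018), (8, Helix, 2020)}
Difference: {(14, Atlas, 1986), (14, Zephyr, 2004), (26, Zephyr, 2011), (32, Beta, 1995), (34, Beta, 2016), (34, Helix, 1982), (39, Alpha, 1989), (8, Helix, 2020)} with {(1, Vega, 1999), (10, Lyra, 2018), (8, Helix, 2020)} → {(14, Atlas, 1986), (14, Zephyr, 2004), (26, Zephyr, 2011), (32, Beta, 1995), (34, Beta, 2016), (34, Helix, 1982), (39, Alpha, 1989)}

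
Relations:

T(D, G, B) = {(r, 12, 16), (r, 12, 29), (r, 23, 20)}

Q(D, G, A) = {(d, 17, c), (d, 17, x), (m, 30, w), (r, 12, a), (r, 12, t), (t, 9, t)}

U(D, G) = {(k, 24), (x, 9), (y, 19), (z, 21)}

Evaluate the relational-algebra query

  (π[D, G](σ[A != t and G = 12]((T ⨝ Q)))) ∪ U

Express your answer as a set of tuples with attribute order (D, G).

{(k, 24), (r, 12), (x, 9), (y, 19), (z, 21)}

Joining T and Q on D, G yields {(r, 12, 16, a), (r, 12, 16, t), (r, 12, 29, a), (r, 12, 29, t)}.
Filtering on A != t and G = 12 leaves {(r, 12, 16, a), (r, 12, 29, a)}.
π_{D, G} gives {(r, 12)} (1 duplicate(s) eliminated).
Taking the union: {(k, 24), (r, 12), (x, 9), (y, 19), (z, 21)}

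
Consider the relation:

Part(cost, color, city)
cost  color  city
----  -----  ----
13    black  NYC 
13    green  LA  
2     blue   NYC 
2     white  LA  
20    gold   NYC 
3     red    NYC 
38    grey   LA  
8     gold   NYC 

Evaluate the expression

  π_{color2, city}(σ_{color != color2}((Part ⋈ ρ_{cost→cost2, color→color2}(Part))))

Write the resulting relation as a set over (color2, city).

{(black, NYC), (blue, NYC), (gold, NYC), (green, LA), (grey, LA), (red, NYC), (white, LA)}

ρ[cost→cost2, color→color2]: schema becomes (cost2, color2, city); tuples unchanged.
Natural join on city: {(13, black, NYC, 13, black), (13, black, NYC, 2, blue), (13, black, NYC, 20, gold), (13, black, NYC, 3, red), (13, black, NYC, 8, gold), (13, green, LA, 13, green), (13, green, LA, 2, white), (13, green, LA, 38, grey), (2, blue, NYC, 13, black), (2, blue, NYC, 2, blue), (2, blue, NYC, 20, gold), (2, blue, NYC, 3, red), (2, blue, NYC, 8, gold), (2, white, LA, 13, green), (2, white, LA, 2, white), (2, white, LA, 38, grey), (20, gold, NYC, 13, black), (20, gold, NYC, 2, blue), (20, gold, NYC, 20, gold), (20, gold, NYC, 3, red), (20, gold, NYC, 8, gold), (3, red, NYC, 13, black), (3, red, NYC, 2, blue), (3, red, NYC, 20, gold), (3, red, NYC, 3, red), (3, red, NYC, 8, gold), (38, grey, LA, 13, green), (38, grey, LA, 2, white), (38, grey, LA, 38, grey), (8, gold, NYC, 13, black), (8, gold, NYC, 2, blue), (8, gold, NYC, 20, gold), (8, gold, NYC, 3, red), (8, gold, NYC, 8, gold)}
Filtering on color != color2 leaves {(13, black, NYC, 2, blue), (13, black, NYC, 20, gold), (13, black, NYC, 3, red), (13, black, NYC, 8, gold), (13, green, LA, 2, white), (13, green, LA, 38, grey), (2, blue, NYC, 13, black), (2, blue, NYC, 20, gold), (2, blue, NYC, 3, red), (2, blue, NYC, 8, gold), (2, white, LA, 13, green), (2, white, LA, 38, grey), (20, gold, NYC, 13, black), (20, gold, NYC, 2, blue), (20, gold, NYC, 3, red), (3, red, NYC, 13, black), (3, red, NYC, 2, blue), (3, red, NYC, 20, gold), (3, red, NYC, 8, gold), (38, grey, LA, 13, green), (38, grey, LA, 2, white), (8, gold, NYC, 13, black), (8, gold, NYC, 2, blue), (8, gold, NYC, 3, red)}.
Projecting to color2, city (17 duplicate(s) eliminated): {(black, NYC), (blue, NYC), (gold, NYC), (green, LA), (grey, LA), (red, NYC), (white, LA)}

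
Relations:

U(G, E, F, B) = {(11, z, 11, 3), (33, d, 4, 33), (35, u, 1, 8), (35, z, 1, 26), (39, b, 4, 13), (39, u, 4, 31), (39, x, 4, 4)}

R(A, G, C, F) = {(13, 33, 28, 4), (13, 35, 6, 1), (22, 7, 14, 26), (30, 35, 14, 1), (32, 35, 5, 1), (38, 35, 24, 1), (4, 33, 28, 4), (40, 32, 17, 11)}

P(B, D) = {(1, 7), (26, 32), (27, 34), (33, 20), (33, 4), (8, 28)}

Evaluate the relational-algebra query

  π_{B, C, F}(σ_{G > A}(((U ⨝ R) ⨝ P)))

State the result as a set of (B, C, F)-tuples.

{(26, 14, 1), (26, 5, 1), (26, 6, 1), (33, 28, 4), (8, 14, 1), (8, 5, 1), (8, 6, 1)}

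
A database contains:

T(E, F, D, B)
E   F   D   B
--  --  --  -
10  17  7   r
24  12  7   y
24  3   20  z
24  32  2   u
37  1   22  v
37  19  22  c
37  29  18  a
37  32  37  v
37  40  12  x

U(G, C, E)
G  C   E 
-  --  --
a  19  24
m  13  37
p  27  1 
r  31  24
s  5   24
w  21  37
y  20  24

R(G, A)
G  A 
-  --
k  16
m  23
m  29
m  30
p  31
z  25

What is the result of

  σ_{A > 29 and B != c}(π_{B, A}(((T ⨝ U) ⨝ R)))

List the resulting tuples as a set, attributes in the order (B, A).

T ⋈ U (natural join on E): {(24, 12, 7, y, a, 19), (24, 12, 7, y, r, 31), (24, 12, 7, y, s, 5), (24, 12, 7, y, y, 20), (24, 3, 20, z, a, 19), (24, 3, 20, z, r, 31), (24, 3, 20, z, s, 5), (24, 3, 20, z, y, 20), (24, 32, 2, u, a, 19), (24, 32, 2, u, r, 31), (24, 32, 2, u, s, 5), (24, 32, 2, u, y, 20), (37, 1, 22, v, m, 13), (37, 1, 22, v, w, 21), (37, 19, 22, c, m, 13), (37, 19, 22, c, w, 21), (37, 29, 18, a, m, 13), (37, 29, 18, a, w, 21), (37, 32, 37, v, m, 13), (37, 32, 37, v, w, 21), (37, 40, 12, x, m, 13), (37, 40, 12, x, w, 21)}
(T ⨝ U) ⋈ R (natural join on G): {(37, 1, 22, v, m, 13, 23), (37, 1, 22, v, m, 13, 29), (37, 1, 22, v, m, 13, 30), (37, 19, 22, c, m, 13, 23), (37, 19, 22, c, m, 13, 29), (37, 19, 22, c, m, 13, 30), (37, 29, 18, a, m, 13, 23), (37, 29, 18, a, m, 13, 29), (37, 29, 18, a, m, 13, 30), (37, 32, 37, v, m, 13, 23), (37, 32, 37, v, m, 13, 29), (37, 32, 37, v, m, 13, 30), (37, 40, 12, x, m, 13, 23), (37, 40, 12, x, m, 13, 29), (37, 40, 12, x, m, 13, 30)}
Projecting to B, A (3 duplicate(s) eliminated): {(a, 23), (a, 29), (a, 30), (c, 23), (c, 29), (c, 30), (v, 23), (v, 29), (v, 30), (x, 23), (x, 29), (x, 30)}
Selection A > 29 and B != c: {(a, 30), (v, 30), (x, 30)}

{(a, 30), (v, 30), (x, 30)}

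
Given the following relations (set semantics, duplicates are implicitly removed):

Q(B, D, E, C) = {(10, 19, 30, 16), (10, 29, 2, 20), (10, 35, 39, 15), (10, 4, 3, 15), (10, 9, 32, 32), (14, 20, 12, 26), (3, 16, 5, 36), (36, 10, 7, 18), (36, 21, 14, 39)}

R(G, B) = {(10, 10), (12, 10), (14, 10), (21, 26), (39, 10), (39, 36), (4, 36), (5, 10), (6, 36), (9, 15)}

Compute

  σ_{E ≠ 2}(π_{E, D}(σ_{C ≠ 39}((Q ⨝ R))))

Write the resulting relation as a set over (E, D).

{(3, 4), (30, 19), (32, 9), (39, 35), (7, 10)}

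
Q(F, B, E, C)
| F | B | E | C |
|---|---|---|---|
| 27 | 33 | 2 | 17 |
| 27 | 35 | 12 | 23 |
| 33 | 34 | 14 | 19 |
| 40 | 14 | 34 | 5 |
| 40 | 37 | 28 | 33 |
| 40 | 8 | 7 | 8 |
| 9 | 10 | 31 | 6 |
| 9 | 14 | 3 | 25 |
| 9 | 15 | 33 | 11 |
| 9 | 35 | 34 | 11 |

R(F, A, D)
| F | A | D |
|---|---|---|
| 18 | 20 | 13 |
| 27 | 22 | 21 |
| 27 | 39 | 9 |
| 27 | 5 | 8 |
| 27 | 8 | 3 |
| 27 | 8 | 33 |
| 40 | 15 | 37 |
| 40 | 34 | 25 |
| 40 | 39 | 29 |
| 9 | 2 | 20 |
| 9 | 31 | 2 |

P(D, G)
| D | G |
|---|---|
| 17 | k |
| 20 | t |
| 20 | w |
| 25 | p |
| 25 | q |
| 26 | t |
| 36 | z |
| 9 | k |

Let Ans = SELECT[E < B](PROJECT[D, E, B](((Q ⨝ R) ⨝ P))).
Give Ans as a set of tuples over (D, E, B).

{(20, 3, 14), (20, 34, 35), (25, 28, 37), (25, 7, 8), (9, 12, 35), (9, 2, 33)}

Natural join on F: {(27, 33, 2, 17, 22, 21), (27, 33, 2, 17, 39, 9), (27, 33, 2, 17, 5, 8), (27, 33, 2, 17, 8, 3), (27, 33, 2, 17, 8, 33), (27, 35, 12, 23, 22, 21), (27, 35, 12, 23, 39, 9), (27, 35, 12, 23, 5, 8), (27, 35, 12, 23, 8, 3), (27, 35, 12, 23, 8, 33), (40, 14, 34, 5, 15, 37), (40, 14, 34, 5, 34, 25), (40, 14, 34, 5, 39, 29), (40, 37, 28, 33, 15, 37), (40, 37, 28, 33, 34, 25), (40, 37, 28, 33, 39, 29), (40, 8, 7, 8, 15, 37), (40, 8, 7, 8, 34, 25), (40, 8, 7, 8, 39, 29), (9, 10, 31, 6, 2, 20), (9, 10, 31, 6, 31, 2), (9, 14, 3, 25, 2, 20), (9, 14, 3, 25, 31, 2), (9, 15, 33, 11, 2, 20), (9, 15, 33, 11, 31, 2), (9, 35, 34, 11, 2, 20), (9, 35, 34, 11, 31, 2)}
Natural join on D: {(27, 33, 2, 17, 39, 9, k), (27, 35, 12, 23, 39, 9, k), (40, 14, 34, 5, 34, 25, p), (40, 14, 34, 5, 34, 25, q), (40, 37, 28, 33, 34, 25, p), (40, 37, 28, 33, 34, 25, q), (40, 8, 7, 8, 34, 25, p), (40, 8, 7, 8, 34, 25, q), (9, 10, 31, 6, 2, 20, t), (9, 10, 31, 6, 2, 20, w), (9, 14, 3, 25, 2, 20, t), (9, 14, 3, 25, 2, 20, w), (9, 15, 33, 11, 2, 20, t), (9, 15, 33, 11, 2, 20, w), (9, 35, 34, 11, 2, 20, t), (9, 35, 34, 11, 2, 20, w)}
Projecting to D, E, B (7 duplicate(s) eliminated): {(20, 3, 14), (20, 31, 10), (20, 33, 15), (20, 34, 35), (25, 28, 37), (25, 34, 14), (25, 7, 8), (9, 12, 35), (9, 2, 33)}
Selection E < B: {(20, 3, 14), (20, 34, 35), (25, 28, 37), (25, 7, 8), (9, 12, 35), (9, 2, 33)}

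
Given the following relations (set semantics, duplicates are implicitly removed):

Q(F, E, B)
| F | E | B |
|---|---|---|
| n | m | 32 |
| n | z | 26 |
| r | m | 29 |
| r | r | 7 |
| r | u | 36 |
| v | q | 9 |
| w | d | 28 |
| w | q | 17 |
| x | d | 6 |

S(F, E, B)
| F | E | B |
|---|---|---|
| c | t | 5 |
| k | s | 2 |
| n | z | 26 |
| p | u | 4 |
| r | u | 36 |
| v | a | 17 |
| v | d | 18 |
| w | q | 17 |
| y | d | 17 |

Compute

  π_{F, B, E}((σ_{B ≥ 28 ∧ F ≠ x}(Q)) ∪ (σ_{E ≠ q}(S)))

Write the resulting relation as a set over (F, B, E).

σ[B ≥ 28 ∧ F ≠ x]: keep tuples satisfying B ≥ 28 ∧ F ≠ x → {(n, m, 32), (r, m, 29), (r, u, 36), (w, d, 28)}
σ[E ≠ q]: keep tuples satisfying E ≠ q → {(c, t, 5), (k, s, 2), (n, z, 26), (p, u, 4), (r, u, 36), (v, a, 17), (v, d, 18), (y, d, 17)}
Taking the union: {(c, t, 5), (k, s, 2), (n, m, 32), (n, z, 26), (p, u, 4), (r, m, 29), (r, u, 36), (v, a, 17), (v, d, 18), (w, d, 28), (y, d, 17)}
π[F, B, E]: project onto (F, B, E) → {(c, 5, t), (k, 2, s), (n, 26, z), (n, 32, m), (p, 4, u), (r, 29, m), (r, 36, u), (v, 17, a), (v, 18, d), (w, 28, d), (y, 17, d)}

{(c, 5, t), (k, 2, s), (n, 26, z), (n, 32, m), (p, 4, u), (r, 29, m), (r, 36, u), (v, 17, a), (v, 18, d), (w, 28, d), (y, 17, d)}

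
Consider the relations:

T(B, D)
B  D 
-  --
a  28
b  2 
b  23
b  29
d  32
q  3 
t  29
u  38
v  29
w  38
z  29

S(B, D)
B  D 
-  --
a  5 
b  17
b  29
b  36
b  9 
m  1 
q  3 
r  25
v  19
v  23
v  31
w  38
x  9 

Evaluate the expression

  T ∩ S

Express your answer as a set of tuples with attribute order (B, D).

{(b, 29), (q, 3), (w, 38)}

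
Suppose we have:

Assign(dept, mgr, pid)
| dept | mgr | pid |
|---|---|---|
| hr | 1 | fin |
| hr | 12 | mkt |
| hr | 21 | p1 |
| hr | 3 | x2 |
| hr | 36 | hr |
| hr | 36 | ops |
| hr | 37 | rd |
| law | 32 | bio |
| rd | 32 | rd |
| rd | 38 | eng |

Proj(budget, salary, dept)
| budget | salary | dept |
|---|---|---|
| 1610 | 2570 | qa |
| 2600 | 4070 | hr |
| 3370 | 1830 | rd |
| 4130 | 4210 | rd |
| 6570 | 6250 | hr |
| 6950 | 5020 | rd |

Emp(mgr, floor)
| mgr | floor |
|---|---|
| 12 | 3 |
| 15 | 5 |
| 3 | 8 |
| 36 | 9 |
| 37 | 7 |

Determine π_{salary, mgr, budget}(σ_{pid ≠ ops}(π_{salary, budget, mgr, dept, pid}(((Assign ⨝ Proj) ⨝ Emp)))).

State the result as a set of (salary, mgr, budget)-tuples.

{(4070, 12, 2600), (4070, 3, 2600), (4070, 36, 2600), (4070, 37, 2600), (6250, 12, 6570), (6250, 3, 6570), (6250, 36, 6570), (6250, 37, 6570)}

Assign ⋈ Proj (natural join on dept): {(hr, 1, fin, 2600, 4070), (hr, 1, fin, 6570, 6250), (hr, 12, mkt, 2600, 4070), (hr, 12, mkt, 6570, 6250), (hr, 21, p1, 2600, 4070), (hr, 21, p1, 6570, 6250), (hr, 3, x2, 2600, 4070), (hr, 3, x2, 6570, 6250), (hr, 36, hr, 2600, 4070), (hr, 36, hr, 6570, 6250), (hr, 36, ops, 2600, 4070), (hr, 36, ops, 6570, 6250), (hr, 37, rd, 2600, 4070), (hr, 37, rd, 6570, 6250), (rd, 32, rd, 3370, 1830), (rd, 32, rd, 4130, 4210), (rd, 32, rd, 6950, 5020), (rd, 38, eng, 3370, 1830), (rd, 38, eng, 4130, 4210), (rd, 38, eng, 6950, 5020)}
(Assign ⨝ Proj) ⋈ Emp (natural join on mgr): {(hr, 12, mkt, 2600, 4070, 3), (hr, 12, mkt, 6570, 6250, 3), (hr, 3, x2, 2600, 4070, 8), (hr, 3, x2, 6570, 6250, 8), (hr, 36, hr, 2600, 4070, 9), (hr, 36, hr, 6570, 6250, 9), (hr, 36, ops, 2600, 4070, 9), (hr, 36, ops, 6570, 6250, 9), (hr, 37, rd, 2600, 4070, 7), (hr, 37, rd, 6570, 6250, 7)}
Projecting to salary, budget, mgr, dept, pid: {(4070, 2600, 12, hr, mkt), (4070, 2600, 3, hr, x2), (4070, 2600, 36, hr, hr), (4070, 2600, 36, hr, ops), (4070, 2600, 37, hr, rd), (6250, 6570, 12, hr, mkt), (6250, 6570, 3, hr, x2), (6250, 6570, 36, hr, hr), (6250, 6570, 36, hr, ops), (6250, 6570, 37, hr, rd)}
Selection pid ≠ ops: {(4070, 2600, 12, hr, mkt), (4070, 2600, 3, hr, x2), (4070, 2600, 36, hr, hr), (4070, 2600, 37, hr, rd), (6250, 6570, 12, hr, mkt), (6250, 6570, 3, hr, x2), (6250, 6570, 36, hr, hr), (6250, 6570, 37, hr, rd)}
Projecting to salary, mgr, budget: {(4070, 12, 2600), (4070, 3, 2600), (4070, 36, 2600), (4070, 37, 2600), (6250, 12, 6570), (6250, 3, 6570), (6250, 36, 6570), (6250, 37, 6570)}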